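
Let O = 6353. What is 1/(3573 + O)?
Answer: 1/9926 ≈ 0.00010075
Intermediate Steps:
1/(3573 + O) = 1/(3573 + 6353) = 1/9926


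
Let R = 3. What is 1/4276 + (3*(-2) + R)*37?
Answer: -474635/4276 ≈ -111.00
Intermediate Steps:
1/4276 + (3*(-2) + R)*37 = 1/4276 + (3*(-2) + 3)*37 = 1/4276 + (-6 + 3)*37 = 1/4276 - 3*37 = 1/4276 - 111 = -474635/4276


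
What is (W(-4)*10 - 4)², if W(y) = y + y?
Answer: 7056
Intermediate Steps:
W(y) = 2*y
(W(-4)*10 - 4)² = ((2*(-4))*10 - 4)² = (-8*10 - 4)² = (-80 - 4)² = (-84)² = 7056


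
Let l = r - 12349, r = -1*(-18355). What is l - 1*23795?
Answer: -17789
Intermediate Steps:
r = 18355
l = 6006 (l = 18355 - 12349 = 6006)
l - 1*23795 = 6006 - 1*23795 = 6006 - 23795 = -17789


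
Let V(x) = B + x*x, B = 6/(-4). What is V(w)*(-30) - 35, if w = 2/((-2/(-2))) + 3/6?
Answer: -355/2 ≈ -177.50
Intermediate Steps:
B = -3/2 (B = 6*(-¼) = -3/2 ≈ -1.5000)
w = 5/2 (w = 2/((-2*(-½))) + 3*(⅙) = 2/1 + ½ = 2*1 + ½ = 2 + ½ = 5/2 ≈ 2.5000)
V(x) = -3/2 + x² (V(x) = -3/2 + x*x = -3/2 + x²)
V(w)*(-30) - 35 = (-3/2 + (5/2)²)*(-30) - 35 = (-3/2 + 25/4)*(-30) - 35 = (19/4)*(-30) - 35 = -285/2 - 35 = -355/2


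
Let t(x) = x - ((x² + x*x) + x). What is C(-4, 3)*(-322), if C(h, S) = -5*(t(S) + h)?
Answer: -35420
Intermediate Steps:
t(x) = -2*x² (t(x) = x - ((x² + x²) + x) = x - (2*x² + x) = x - (x + 2*x²) = x + (-x - 2*x²) = -2*x²)
C(h, S) = -5*h + 10*S² (C(h, S) = -5*(-2*S² + h) = -5*(h - 2*S²) = -5*h + 10*S²)
C(-4, 3)*(-322) = (-5*(-4) + 10*3²)*(-322) = (20 + 10*9)*(-322) = (20 + 90)*(-322) = 110*(-322) = -35420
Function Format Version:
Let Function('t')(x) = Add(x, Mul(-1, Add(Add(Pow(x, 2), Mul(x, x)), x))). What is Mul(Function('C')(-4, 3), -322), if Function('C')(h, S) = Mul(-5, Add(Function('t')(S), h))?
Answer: -35420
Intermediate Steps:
Function('t')(x) = Mul(-2, Pow(x, 2)) (Function('t')(x) = Add(x, Mul(-1, Add(Add(Pow(x, 2), Pow(x, 2)), x))) = Add(x, Mul(-1, Add(Mul(2, Pow(x, 2)), x))) = Add(x, Mul(-1, Add(x, Mul(2, Pow(x, 2))))) = Add(x, Add(Mul(-1, x), Mul(-2, Pow(x, 2)))) = Mul(-2, Pow(x, 2)))
Function('C')(h, S) = Add(Mul(-5, h), Mul(10, Pow(S, 2))) (Function('C')(h, S) = Mul(-5, Add(Mul(-2, Pow(S, 2)), h)) = Mul(-5, Add(h, Mul(-2, Pow(S, 2)))) = Add(Mul(-5, h), Mul(10, Pow(S, 2))))
Mul(Function('C')(-4, 3), -322) = Mul(Add(Mul(-5, -4), Mul(10, Pow(3, 2))), -322) = Mul(Add(20, Mul(10, 9)), -322) = Mul(Add(20, 90), -322) = Mul(110, -322) = -35420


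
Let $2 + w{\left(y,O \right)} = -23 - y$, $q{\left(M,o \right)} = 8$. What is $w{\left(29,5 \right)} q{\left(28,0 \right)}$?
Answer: $-432$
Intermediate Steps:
$w{\left(y,O \right)} = -25 - y$ ($w{\left(y,O \right)} = -2 - \left(23 + y\right) = -25 - y$)
$w{\left(29,5 \right)} q{\left(28,0 \right)} = \left(-25 - 29\right) 8 = \left(-54\right) 8 = -432$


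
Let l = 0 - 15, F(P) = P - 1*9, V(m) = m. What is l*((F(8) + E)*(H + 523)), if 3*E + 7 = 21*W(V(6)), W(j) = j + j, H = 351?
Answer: -1057540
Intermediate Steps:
W(j) = 2*j
F(P) = -9 + P (F(P) = P - 9 = -9 + P)
l = -15
E = 245/3 (E = -7/3 + (21*(2*6))/3 = -7/3 + (21*12)/3 = -7/3 + (⅓)*252 = -7/3 + 84 = 245/3 ≈ 81.667)
l*((F(8) + E)*(H + 523)) = -15*((-9 + 8) + 245/3)*(351 + 523) = -15*(-1 + 245/3)*874 = -1210*874 = -15*211508/3 = -1057540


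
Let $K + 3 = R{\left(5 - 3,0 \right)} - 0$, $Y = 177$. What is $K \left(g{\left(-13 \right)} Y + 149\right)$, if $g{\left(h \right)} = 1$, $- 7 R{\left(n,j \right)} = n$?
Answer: $- \frac{7498}{7} \approx -1071.1$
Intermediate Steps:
$R{\left(n,j \right)} = - \frac{n}{7}$
$K = - \frac{23}{7}$ ($K = -3 - \frac{5 - 3}{7} = -3 + \left(- \frac{5 - 3}{7} + 0\right) = -3 + \left(\left(- \frac{1}{7}\right) 2 + 0\right) = -3 + \left(- \frac{2}{7} + 0\right) = -3 - \frac{2}{7} = - \frac{23}{7} \approx -3.2857$)
$K \left(g{\left(-13 \right)} Y + 149\right) = - \frac{23 \left(1 \cdot 177 + 149\right)}{7} = - \frac{23 \left(177 + 149\right)}{7} = \left(- \frac{23}{7}\right) 326 = - \frac{7498}{7}$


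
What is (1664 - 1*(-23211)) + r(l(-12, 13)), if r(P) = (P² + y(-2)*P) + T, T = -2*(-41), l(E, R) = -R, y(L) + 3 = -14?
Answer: 25347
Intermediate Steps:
y(L) = -17 (y(L) = -3 - 14 = -17)
T = 82
r(P) = 82 + P² - 17*P (r(P) = (P² - 17*P) + 82 = 82 + P² - 17*P)
(1664 - 1*(-23211)) + r(l(-12, 13)) = (1664 - 1*(-23211)) + (82 + (-1*13)² - (-17)*13) = (1664 + 23211) + (82 + (-13)² - 17*(-13)) = 24875 + (82 + 169 + 221) = 24875 + 472 = 25347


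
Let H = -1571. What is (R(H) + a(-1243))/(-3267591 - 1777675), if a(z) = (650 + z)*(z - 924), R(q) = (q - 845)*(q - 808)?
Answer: -7032695/5045266 ≈ -1.3939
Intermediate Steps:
R(q) = (-845 + q)*(-808 + q)
a(z) = (-924 + z)*(650 + z) (a(z) = (650 + z)*(-924 + z) = (-924 + z)*(650 + z))
(R(H) + a(-1243))/(-3267591 - 1777675) = ((682760 + (-1571)**2 - 1653*(-1571)) + (-600600 + (-1243)**2 - 274*(-1243)))/(-3267591 - 1777675) = ((682760 + 2468041 + 2596863) + (-600600 + 1545049 + 340582))/(-5045266) = (5747664 + 1285031)*(-1/5045266) = 7032695*(-1/5045266) = -7032695/5045266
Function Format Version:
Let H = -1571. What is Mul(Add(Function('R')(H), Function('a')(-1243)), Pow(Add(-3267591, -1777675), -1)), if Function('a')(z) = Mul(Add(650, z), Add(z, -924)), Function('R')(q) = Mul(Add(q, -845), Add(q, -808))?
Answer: Rational(-7032695, 5045266) ≈ -1.3939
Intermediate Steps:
Function('R')(q) = Mul(Add(-845, q), Add(-808, q))
Function('a')(z) = Mul(Add(-924, z), Add(650, z)) (Function('a')(z) = Mul(Add(650, z), Add(-924, z)) = Mul(Add(-924, z), Add(650, z)))
Mul(Add(Function('R')(H), Function('a')(-1243)), Pow(Add(-3267591, -1777675), -1)) = Mul(Add(Add(682760, Pow(-1571, 2), Mul(-1653, -1571)), Add(-600600, Pow(-1243, 2), Mul(-274, -1243))), Pow(Add(-3267591, -1777675), -1)) = Mul(Add(Add(682760, 2468041, 2596863), Add(-600600, 1545049, 340582)), Pow(-5045266, -1)) = Mul(Add(5747664, 1285031), Rational(-1, 5045266)) = Mul(7032695, Rational(-1, 5045266)) = Rational(-7032695, 5045266)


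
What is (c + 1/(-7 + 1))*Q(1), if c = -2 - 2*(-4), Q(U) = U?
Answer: 35/6 ≈ 5.8333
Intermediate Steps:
c = 6 (c = -2 + 8 = 6)
(c + 1/(-7 + 1))*Q(1) = (6 + 1/(-7 + 1))*1 = (6 + 1/(-6))*1 = (6 - 1/6)*1 = (35/6)*1 = 35/6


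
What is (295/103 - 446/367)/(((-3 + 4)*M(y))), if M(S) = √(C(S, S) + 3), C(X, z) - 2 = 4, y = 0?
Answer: 62327/113403 ≈ 0.54961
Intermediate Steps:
C(X, z) = 6 (C(X, z) = 2 + 4 = 6)
M(S) = 3 (M(S) = √(6 + 3) = √9 = 3)
(295/103 - 446/367)/(((-3 + 4)*M(y))) = (295/103 - 446/367)/(((-3 + 4)*3)) = (295*(1/103) - 446*1/367)/((1*3)) = (295/103 - 446/367)/3 = (62327/37801)*(⅓) = 62327/113403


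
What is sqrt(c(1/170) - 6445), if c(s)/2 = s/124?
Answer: 3*I*sqrt(19888481985)/5270 ≈ 80.281*I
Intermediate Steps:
c(s) = s/62 (c(s) = 2*(s/124) = s/62)
sqrt(c(1/170) - 6445) = sqrt((1/62)/170 - 6445) = sqrt((1/62)*(1/170) - 6445) = sqrt(1/10540 - 6445) = sqrt(-67930299/10540) = 3*I*sqrt(19888481985)/5270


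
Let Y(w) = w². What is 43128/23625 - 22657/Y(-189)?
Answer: 5319067/4465125 ≈ 1.1912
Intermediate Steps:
43128/23625 - 22657/Y(-189) = 43128/23625 - 22657/((-189)²) = 43128*(1/23625) - 22657/35721 = 4792/2625 - 22657*1/35721 = 4792/2625 - 22657/35721 = 5319067/4465125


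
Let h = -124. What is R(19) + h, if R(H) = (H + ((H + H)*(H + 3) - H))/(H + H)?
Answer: -102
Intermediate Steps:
R(H) = 3 + H (R(H) = (H + ((2*H)*(3 + H) - H))/((2*H)) = (H + (2*H*(3 + H) - H))*(1/(2*H)) = (H + (-H + 2*H*(3 + H)))*(1/(2*H)) = (2*H*(3 + H))*(1/(2*H)) = 3 + H)
R(19) + h = (3 + 19) - 124 = 22 - 124 = -102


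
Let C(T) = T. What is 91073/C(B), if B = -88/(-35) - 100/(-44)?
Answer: 35063105/1843 ≈ 19025.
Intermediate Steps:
B = 1843/385 (B = -88*(-1/35) - 100*(-1/44) = 88/35 + 25/11 = 1843/385 ≈ 4.7870)
91073/C(B) = 91073/(1843/385) = 91073*(385/1843) = 35063105/1843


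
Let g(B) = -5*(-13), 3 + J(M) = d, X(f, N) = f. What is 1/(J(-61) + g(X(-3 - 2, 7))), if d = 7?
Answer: 1/69 ≈ 0.014493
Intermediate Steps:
J(M) = 4 (J(M) = -3 + 7 = 4)
g(B) = 65
1/(J(-61) + g(X(-3 - 2, 7))) = 1/(4 + 65) = 1/69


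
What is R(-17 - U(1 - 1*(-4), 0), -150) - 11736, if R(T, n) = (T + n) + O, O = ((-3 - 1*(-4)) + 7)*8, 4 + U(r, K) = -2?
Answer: -11833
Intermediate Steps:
U(r, K) = -6 (U(r, K) = -4 - 2 = -6)
O = 64 (O = ((-3 + 4) + 7)*8 = (1 + 7)*8 = 8*8 = 64)
R(T, n) = 64 + T + n (R(T, n) = (T + n) + 64 = 64 + T + n)
R(-17 - U(1 - 1*(-4), 0), -150) - 11736 = (64 + (-17 - 1*(-6)) - 150) - 11736 = (64 + (-17 + 6) - 150) - 11736 = (64 - 11 - 150) - 11736 = -97 - 11736 = -11833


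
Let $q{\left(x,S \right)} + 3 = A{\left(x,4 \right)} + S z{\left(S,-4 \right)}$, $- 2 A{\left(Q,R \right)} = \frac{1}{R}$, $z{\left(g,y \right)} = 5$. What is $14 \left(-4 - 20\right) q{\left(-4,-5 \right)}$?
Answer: $9450$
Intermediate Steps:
$A{\left(Q,R \right)} = - \frac{1}{2 R}$
$q{\left(x,S \right)} = - \frac{25}{8} + 5 S$ ($q{\left(x,S \right)} = -3 + \left(- \frac{1}{2 \cdot 4} + S 5\right) = -3 + \left(\left(- \frac{1}{2}\right) \frac{1}{4} + 5 S\right) = -3 + \left(- \frac{1}{8} + 5 S\right) = - \frac{25}{8} + 5 S$)
$14 \left(-4 - 20\right) q{\left(-4,-5 \right)} = 14 \left(-4 - 20\right) \left(- \frac{25}{8} + 5 \left(-5\right)\right) = 14 \left(-4 - 20\right) \left(- \frac{25}{8} - 25\right) = 14 \left(-24\right) \left(- \frac{225}{8}\right) = \left(-336\right) \left(- \frac{225}{8}\right) = 9450$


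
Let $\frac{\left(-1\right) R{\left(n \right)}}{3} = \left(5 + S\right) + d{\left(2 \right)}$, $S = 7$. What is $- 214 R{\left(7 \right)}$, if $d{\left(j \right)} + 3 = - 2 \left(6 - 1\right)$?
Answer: $-642$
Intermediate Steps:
$d{\left(j \right)} = -13$ ($d{\left(j \right)} = -3 - 2 \left(6 - 1\right) = -3 - 10 = -13$)
$R{\left(n \right)} = 3$ ($R{\left(n \right)} = - 3 \left(\left(5 + 7\right) - 13\right) = - 3 \left(12 - 13\right) = \left(-3\right) \left(-1\right) = 3$)
$- 214 R{\left(7 \right)} = \left(-214\right) 3 = -642$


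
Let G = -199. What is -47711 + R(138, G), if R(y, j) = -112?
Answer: -47823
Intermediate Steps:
-47711 + R(138, G) = -47711 - 112 = -47823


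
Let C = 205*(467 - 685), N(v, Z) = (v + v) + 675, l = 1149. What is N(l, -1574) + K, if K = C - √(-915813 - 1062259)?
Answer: -41717 - 2*I*√494518 ≈ -41717.0 - 1406.4*I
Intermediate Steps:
N(v, Z) = 675 + 2*v (N(v, Z) = 2*v + 675 = 675 + 2*v)
C = -44690 (C = 205*(-218) = -44690)
K = -44690 - 2*I*√494518 (K = -44690 - √(-915813 - 1062259) = -44690 - √(-1978072) = -44690 - 2*I*√494518 ≈ -44690.0 - 1406.4*I)
N(l, -1574) + K = (675 + 2*1149) + (-44690 - 2*I*√494518) = (675 + 2298) + (-44690 - 2*I*√494518) = 2973 + (-44690 - 2*I*√494518) = -41717 - 2*I*√494518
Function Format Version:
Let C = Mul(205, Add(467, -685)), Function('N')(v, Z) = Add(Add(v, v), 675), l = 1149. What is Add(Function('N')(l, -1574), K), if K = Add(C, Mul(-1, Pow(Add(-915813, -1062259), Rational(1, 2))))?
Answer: Add(-41717, Mul(-2, I, Pow(494518, Rational(1, 2)))) ≈ Add(-41717., Mul(-1406.4, I))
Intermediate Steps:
Function('N')(v, Z) = Add(675, Mul(2, v)) (Function('N')(v, Z) = Add(Mul(2, v), 675) = Add(675, Mul(2, v)))
C = -44690 (C = Mul(205, -218) = -44690)
K = Add(-44690, Mul(-2, I, Pow(494518, Rational(1, 2)))) (K = Add(-44690, Mul(-1, Pow(Add(-915813, -1062259), Rational(1, 2)))) = Add(-44690, Mul(-1, Pow(-1978072, Rational(1, 2)))) = Add(-44690, Mul(-1, Mul(2, I, Pow(494518, Rational(1, 2))))) = Add(-44690, Mul(-2, I, Pow(494518, Rational(1, 2)))) ≈ Add(-44690., Mul(-1406.4, I)))
Add(Function('N')(l, -1574), K) = Add(Add(675, Mul(2, 1149)), Add(-44690, Mul(-2, I, Pow(494518, Rational(1, 2))))) = Add(Add(675, 2298), Add(-44690, Mul(-2, I, Pow(494518, Rational(1, 2))))) = Add(2973, Add(-44690, Mul(-2, I, Pow(494518, Rational(1, 2))))) = Add(-41717, Mul(-2, I, Pow(494518, Rational(1, 2))))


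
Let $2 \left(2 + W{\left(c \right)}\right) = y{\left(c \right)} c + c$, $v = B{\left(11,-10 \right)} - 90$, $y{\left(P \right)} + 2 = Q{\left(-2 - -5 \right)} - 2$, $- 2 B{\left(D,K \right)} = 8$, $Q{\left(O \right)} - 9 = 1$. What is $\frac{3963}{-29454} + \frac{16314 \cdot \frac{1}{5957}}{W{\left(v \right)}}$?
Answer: $- \frac{2764875059}{19358808406} \approx -0.14282$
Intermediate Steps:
$Q{\left(O \right)} = 10$ ($Q{\left(O \right)} = 9 + 1 = 10$)
$B{\left(D,K \right)} = -4$ ($B{\left(D,K \right)} = \left(- \frac{1}{2}\right) 8 = -4$)
$y{\left(P \right)} = 6$ ($y{\left(P \right)} = -2 + \left(10 - 2\right) = -2 + 8 = 6$)
$v = -94$ ($v = -4 - 90 = -94$)
$W{\left(c \right)} = -2 + \frac{7 c}{2}$ ($W{\left(c \right)} = -2 + \frac{6 c + c}{2} = -2 + \frac{7 c}{2}$)
$\frac{3963}{-29454} + \frac{16314 \cdot \frac{1}{5957}}{W{\left(v \right)}} = \frac{3963}{-29454} + \frac{16314 \cdot \frac{1}{5957}}{-2 + \frac{7}{2} \left(-94\right)} = 3963 \left(- \frac{1}{29454}\right) + \frac{16314 \cdot \frac{1}{5957}}{-2 - 329} = - \frac{1321}{9818} + \frac{16314}{5957 \left(-331\right)} = - \frac{1321}{9818} + \frac{16314}{5957} \left(- \frac{1}{331}\right) = - \frac{1321}{9818} - \frac{16314}{1971767} = - \frac{2764875059}{19358808406}$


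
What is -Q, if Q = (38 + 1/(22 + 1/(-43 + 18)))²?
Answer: -436266769/301401 ≈ -1447.5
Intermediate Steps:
Q = 436266769/301401 (Q = (38 + 1/(22 + 1/(-25)))² = (38 + 1/(22 - 1/25))² = (38 + 1/(549/25))² = (38 + 25/549)² = (20887/549)² = 436266769/301401 ≈ 1447.5)
-Q = -1*436266769/301401 = -436266769/301401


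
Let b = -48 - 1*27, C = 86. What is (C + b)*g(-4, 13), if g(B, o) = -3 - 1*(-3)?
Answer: 0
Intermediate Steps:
g(B, o) = 0 (g(B, o) = -3 + 3 = 0)
b = -75 (b = -48 - 27 = -75)
(C + b)*g(-4, 13) = (86 - 75)*0 = 11*0 = 0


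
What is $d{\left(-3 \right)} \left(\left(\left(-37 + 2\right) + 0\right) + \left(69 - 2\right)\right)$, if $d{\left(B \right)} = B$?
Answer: $-96$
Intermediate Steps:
$d{\left(-3 \right)} \left(\left(\left(-37 + 2\right) + 0\right) + \left(69 - 2\right)\right) = - 3 \left(\left(\left(-37 + 2\right) + 0\right) + \left(69 - 2\right)\right) = - 3 \left(\left(-35 + 0\right) + \left(69 - 2\right)\right) = - 3 \left(-35 + 67\right) = \left(-3\right) 32 = -96$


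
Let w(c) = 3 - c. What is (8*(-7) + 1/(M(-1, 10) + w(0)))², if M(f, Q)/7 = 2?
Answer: 904401/289 ≈ 3129.4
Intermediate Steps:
M(f, Q) = 14 (M(f, Q) = 7*2 = 14)
(8*(-7) + 1/(M(-1, 10) + w(0)))² = (8*(-7) + 1/(14 + (3 - 1*0)))² = (-56 + 1/(14 + (3 + 0)))² = (-56 + 1/(14 + 3))² = (-56 + 1/17)² = (-951/17)² = 904401/289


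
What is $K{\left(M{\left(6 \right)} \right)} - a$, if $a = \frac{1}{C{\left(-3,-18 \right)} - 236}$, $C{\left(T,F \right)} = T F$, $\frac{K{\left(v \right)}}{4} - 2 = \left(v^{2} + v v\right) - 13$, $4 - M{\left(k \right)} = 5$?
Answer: $- \frac{6551}{182} \approx -35.995$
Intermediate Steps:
$M{\left(k \right)} = -1$ ($M{\left(k \right)} = 4 - 5 = -1$)
$K{\left(v \right)} = -44 + 8 v^{2}$ ($K{\left(v \right)} = 8 + 4 \left(\left(v^{2} + v v\right) - 13\right) = 8 + 4 \left(\left(v^{2} + v^{2}\right) - 13\right) = 8 + 4 \left(2 v^{2} - 13\right) = 8 + 4 \left(-13 + 2 v^{2}\right) = 8 + \left(-52 + 8 v^{2}\right) = -44 + 8 v^{2}$)
$C{\left(T,F \right)} = F T$
$a = - \frac{1}{182}$ ($a = \frac{1}{\left(-18\right) \left(-3\right) - 236} = \frac{1}{54 - 236} = \frac{1}{-182} = - \frac{1}{182} \approx -0.0054945$)
$K{\left(M{\left(6 \right)} \right)} - a = \left(-44 + 8 \left(-1\right)^{2}\right) - - \frac{1}{182} = \left(-44 + 8 \cdot 1\right) + \frac{1}{182} = \left(-44 + 8\right) + \frac{1}{182} = -36 + \frac{1}{182} = - \frac{6551}{182}$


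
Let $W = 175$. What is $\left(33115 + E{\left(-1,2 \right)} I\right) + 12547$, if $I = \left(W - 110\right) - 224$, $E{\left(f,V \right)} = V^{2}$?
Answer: $45026$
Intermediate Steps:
$I = -159$ ($I = \left(175 - 110\right) - 224 = 65 - 224 = -159$)
$\left(33115 + E{\left(-1,2 \right)} I\right) + 12547 = \left(33115 + 2^{2} \left(-159\right)\right) + 12547 = \left(33115 + 4 \left(-159\right)\right) + 12547 = \left(33115 - 636\right) + 12547 = 32479 + 12547 = 45026$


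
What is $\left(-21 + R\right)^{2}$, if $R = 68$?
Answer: $2209$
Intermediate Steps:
$\left(-21 + R\right)^{2} = \left(-21 + 68\right)^{2} = 47^{2} = 2209$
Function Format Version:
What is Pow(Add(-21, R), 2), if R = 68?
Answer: 2209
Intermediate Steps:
Pow(Add(-21, R), 2) = Pow(Add(-21, 68), 2) = Pow(47, 2) = 2209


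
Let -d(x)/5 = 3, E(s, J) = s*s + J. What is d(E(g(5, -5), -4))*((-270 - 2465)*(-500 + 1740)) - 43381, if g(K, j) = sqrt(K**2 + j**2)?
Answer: 50827619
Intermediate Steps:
E(s, J) = J + s**2 (E(s, J) = s**2 + J = J + s**2)
d(x) = -15 (d(x) = -5*3 = -15)
d(E(g(5, -5), -4))*((-270 - 2465)*(-500 + 1740)) - 43381 = -15*(-270 - 2465)*(-500 + 1740) - 43381 = -(-41025)*1240 - 43381 = -15*(-3391400) - 43381 = 50871000 - 43381 = 50827619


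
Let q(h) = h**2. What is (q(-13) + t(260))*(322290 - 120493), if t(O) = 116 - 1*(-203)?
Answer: 98476936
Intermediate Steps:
t(O) = 319 (t(O) = 116 + 203 = 319)
(q(-13) + t(260))*(322290 - 120493) = ((-13)**2 + 319)*(322290 - 120493) = (169 + 319)*201797 = 488*201797 = 98476936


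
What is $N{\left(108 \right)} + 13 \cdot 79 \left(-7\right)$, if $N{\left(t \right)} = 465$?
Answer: $-6724$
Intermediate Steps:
$N{\left(108 \right)} + 13 \cdot 79 \left(-7\right) = 465 + 13 \cdot 79 \left(-7\right) = 465 + 1027 \left(-7\right) = 465 - 7189 = -6724$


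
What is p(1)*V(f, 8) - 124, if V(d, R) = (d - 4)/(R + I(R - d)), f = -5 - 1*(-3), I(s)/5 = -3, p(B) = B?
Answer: -862/7 ≈ -123.14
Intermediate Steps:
I(s) = -15 (I(s) = 5*(-3) = -15)
f = -2 (f = -5 + 3 = -2)
V(d, R) = (-4 + d)/(-15 + R) (V(d, R) = (d - 4)/(R - 15) = (-4 + d)/(-15 + R))
p(1)*V(f, 8) - 124 = 1*((-4 - 2)/(-15 + 8)) - 124 = 1*(-6/(-7)) - 124 = 1*(-⅐*(-6)) - 124 = 1*(6/7) - 124 = 6/7 - 124 = -862/7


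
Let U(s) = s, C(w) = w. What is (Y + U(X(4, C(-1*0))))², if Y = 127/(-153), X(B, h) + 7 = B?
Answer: 343396/23409 ≈ 14.669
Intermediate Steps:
X(B, h) = -7 + B
Y = -127/153 (Y = 127*(-1/153) = -127/153 ≈ -0.83007)
(Y + U(X(4, C(-1*0))))² = (-127/153 + (-7 + 4))² = (-127/153 - 3)² = (-586/153)² = 343396/23409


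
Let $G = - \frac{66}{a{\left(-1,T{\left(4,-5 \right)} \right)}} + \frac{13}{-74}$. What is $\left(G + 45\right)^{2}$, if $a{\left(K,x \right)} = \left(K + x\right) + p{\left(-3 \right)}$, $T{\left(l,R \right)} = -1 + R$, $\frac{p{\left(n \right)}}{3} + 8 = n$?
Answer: $\frac{1182740881}{547600} \approx 2159.9$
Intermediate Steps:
$p{\left(n \right)} = -24 + 3 n$
$a{\left(K,x \right)} = -33 + K + x$ ($a{\left(K,x \right)} = \left(K + x\right) + \left(-24 + 3 \left(-3\right)\right) = \left(K + x\right) - 33 = -33 + K + x$)
$G = \frac{1091}{740}$ ($G = - \frac{66}{-33 - 1 - 6} + \frac{13}{-74} = - \frac{66}{-33 - 1 - 6} + 13 \left(- \frac{1}{74}\right) = - \frac{66}{-40} - \frac{13}{74} = \left(-66\right) \left(- \frac{1}{40}\right) - \frac{13}{74} = \frac{33}{20} - \frac{13}{74} = \frac{1091}{740} \approx 1.4743$)
$\left(G + 45\right)^{2} = \left(\frac{1091}{740} + 45\right)^{2} = \left(\frac{34391}{740}\right)^{2} = \frac{1182740881}{547600}$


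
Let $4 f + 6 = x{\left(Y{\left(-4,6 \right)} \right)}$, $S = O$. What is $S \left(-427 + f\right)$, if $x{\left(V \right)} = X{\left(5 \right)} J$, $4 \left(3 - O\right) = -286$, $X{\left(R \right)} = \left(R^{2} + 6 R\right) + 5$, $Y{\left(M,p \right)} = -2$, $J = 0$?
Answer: $- \frac{127693}{4} \approx -31923.0$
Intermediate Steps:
$X{\left(R \right)} = 5 + R^{2} + 6 R$
$O = \frac{149}{2}$ ($O = 3 - - \frac{143}{2} = 3 + \frac{143}{2} = \frac{149}{2} \approx 74.5$)
$S = \frac{149}{2} \approx 74.5$
$x{\left(V \right)} = 0$ ($x{\left(V \right)} = \left(5 + 5^{2} + 6 \cdot 5\right) 0 = \left(5 + 25 + 30\right) 0 = 60 \cdot 0 = 0$)
$f = - \frac{3}{2}$ ($f = - \frac{3}{2} + \frac{1}{4} \cdot 0 = - \frac{3}{2} + 0 = - \frac{3}{2} \approx -1.5$)
$S \left(-427 + f\right) = \frac{149 \left(-427 - \frac{3}{2}\right)}{2} = \frac{149}{2} \left(- \frac{857}{2}\right) = - \frac{127693}{4}$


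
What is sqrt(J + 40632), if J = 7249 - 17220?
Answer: sqrt(30661) ≈ 175.10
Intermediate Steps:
J = -9971
sqrt(J + 40632) = sqrt(-9971 + 40632) = sqrt(30661)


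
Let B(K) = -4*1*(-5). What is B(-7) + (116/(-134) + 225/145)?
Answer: 40193/1943 ≈ 20.686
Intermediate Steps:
B(K) = 20 (B(K) = -4*(-5) = 20)
B(-7) + (116/(-134) + 225/145) = 20 + (116/(-134) + 225/145) = 20 + (116*(-1/134) + 225*(1/145)) = 20 + (-58/67 + 45/29) = 20 + 1333/1943 = 40193/1943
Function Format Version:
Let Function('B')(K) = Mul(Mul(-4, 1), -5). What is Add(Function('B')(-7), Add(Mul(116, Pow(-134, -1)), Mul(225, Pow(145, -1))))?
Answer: Rational(40193, 1943) ≈ 20.686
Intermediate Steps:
Function('B')(K) = 20 (Function('B')(K) = Mul(-4, -5) = 20)
Add(Function('B')(-7), Add(Mul(116, Pow(-134, -1)), Mul(225, Pow(145, -1)))) = Add(20, Add(Mul(116, Pow(-134, -1)), Mul(225, Pow(145, -1)))) = Add(20, Add(Mul(116, Rational(-1, 134)), Mul(225, Rational(1, 145)))) = Add(20, Add(Rational(-58, 67), Rational(45, 29))) = Add(20, Rational(1333, 1943)) = Rational(40193, 1943)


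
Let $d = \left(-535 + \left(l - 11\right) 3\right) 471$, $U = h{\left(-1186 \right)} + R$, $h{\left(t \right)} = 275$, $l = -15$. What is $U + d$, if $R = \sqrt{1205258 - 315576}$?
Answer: $-288448 + \sqrt{889682} \approx -2.8751 \cdot 10^{5}$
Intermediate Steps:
$R = \sqrt{889682} \approx 943.23$
$U = 275 + \sqrt{889682} \approx 1218.2$
$d = -288723$ ($d = \left(-535 + \left(-15 - 11\right) 3\right) 471 = \left(-535 - 78\right) 471 = \left(-613\right) 471 = -288723$)
$U + d = \left(275 + \sqrt{889682}\right) - 288723 = -288448 + \sqrt{889682}$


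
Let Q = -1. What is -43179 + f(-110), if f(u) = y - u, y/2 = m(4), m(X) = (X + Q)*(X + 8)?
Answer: -42997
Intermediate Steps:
m(X) = (-1 + X)*(8 + X) (m(X) = (X - 1)*(X + 8) = (-1 + X)*(8 + X))
y = 72 (y = 2*(-8 + 4**2 + 7*4) = 2*(-8 + 16 + 28) = 2*36 = 72)
f(u) = 72 - u
-43179 + f(-110) = -43179 + (72 - 1*(-110)) = -43179 + (72 + 110) = -43179 + 182 = -42997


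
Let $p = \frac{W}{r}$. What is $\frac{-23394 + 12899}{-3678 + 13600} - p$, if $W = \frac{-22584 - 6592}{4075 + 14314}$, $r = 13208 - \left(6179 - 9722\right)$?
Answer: $- \frac{461789829219}{436616389594} \approx -1.0577$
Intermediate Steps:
$r = 16751$ ($r = 13208 - -3543 = 13208 + 3543 = 16751$)
$W = - \frac{4168}{2627}$ ($W = - \frac{29176}{18389} = \left(-29176\right) \frac{1}{18389} = - \frac{4168}{2627} \approx -1.5866$)
$p = - \frac{4168}{44004877}$ ($p = - \frac{4168}{2627 \cdot 16751} = \left(- \frac{4168}{2627}\right) \frac{1}{16751} = - \frac{4168}{44004877} \approx -9.4717 \cdot 10^{-5}$)
$\frac{-23394 + 12899}{-3678 + 13600} - p = \frac{-23394 + 12899}{-3678 + 13600} - - \frac{4168}{44004877} = - \frac{10495}{9922} + \frac{4168}{44004877} = - \frac{461789829219}{436616389594}$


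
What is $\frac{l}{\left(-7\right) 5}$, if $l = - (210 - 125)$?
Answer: $\frac{17}{7} \approx 2.4286$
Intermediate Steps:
$l = -85$ ($l = \left(-1\right) 85 = -85$)
$\frac{l}{\left(-7\right) 5} = - \frac{85}{\left(-7\right) 5} = - \frac{85}{-35} = \left(-85\right) \left(- \frac{1}{35}\right) = \frac{17}{7}$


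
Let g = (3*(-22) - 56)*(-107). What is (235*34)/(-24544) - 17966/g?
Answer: -136314741/80099344 ≈ -1.7018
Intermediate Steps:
g = 13054 (g = (-66 - 56)*(-107) = -122*(-107) = 13054)
(235*34)/(-24544) - 17966/g = (235*34)/(-24544) - 17966/13054 = 7990*(-1/24544) - 17966*1/13054 = -3995/12272 - 8983/6527 = -136314741/80099344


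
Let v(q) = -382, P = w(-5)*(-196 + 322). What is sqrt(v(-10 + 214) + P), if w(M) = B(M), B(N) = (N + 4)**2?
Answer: 16*I ≈ 16.0*I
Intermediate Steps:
B(N) = (4 + N)**2
w(M) = (4 + M)**2
P = 126 (P = (4 - 5)**2*(-196 + 322) = (-1)**2*126 = 1*126 = 126)
sqrt(v(-10 + 214) + P) = sqrt(-382 + 126) = sqrt(-256) = 16*I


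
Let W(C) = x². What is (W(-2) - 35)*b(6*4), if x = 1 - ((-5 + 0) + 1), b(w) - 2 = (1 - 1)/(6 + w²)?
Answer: -20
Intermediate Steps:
b(w) = 2 (b(w) = 2 + (1 - 1)/(6 + w²) = 2 + 0/(6 + w²) = 2 + 0 = 2)
x = 5 (x = 1 - (-5 + 1) = 1 - 1*(-4) = 1 + 4 = 5)
W(C) = 25 (W(C) = 5² = 25)
(W(-2) - 35)*b(6*4) = (25 - 35)*2 = -10*2 = -20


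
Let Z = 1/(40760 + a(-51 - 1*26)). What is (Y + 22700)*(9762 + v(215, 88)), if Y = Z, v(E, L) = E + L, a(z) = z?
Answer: 3098356258855/13561 ≈ 2.2848e+8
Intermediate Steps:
Z = 1/40683 (Z = 1/(40760 + (-51 - 1*26)) = 1/(40760 + (-51 - 26)) = 1/(40760 - 77) = 1/40683 ≈ 2.4580e-5)
Y = 1/40683 ≈ 2.4580e-5
(Y + 22700)*(9762 + v(215, 88)) = (1/40683 + 22700)*(9762 + (215 + 88)) = 923504101*(9762 + 303)/40683 = (923504101/40683)*10065 = 3098356258855/13561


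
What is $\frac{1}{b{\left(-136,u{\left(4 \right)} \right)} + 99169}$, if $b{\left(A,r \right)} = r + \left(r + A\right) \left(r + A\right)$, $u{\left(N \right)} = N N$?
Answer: $\frac{1}{113585} \approx 8.804 \cdot 10^{-6}$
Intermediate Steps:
$u{\left(N \right)} = N^{2}$
$b{\left(A,r \right)} = r + \left(A + r\right)^{2}$ ($b{\left(A,r \right)} = r + \left(A + r\right) \left(A + r\right) = r + \left(A + r\right)^{2}$)
$\frac{1}{b{\left(-136,u{\left(4 \right)} \right)} + 99169} = \frac{1}{\left(4^{2} + \left(-136 + 4^{2}\right)^{2}\right) + 99169} = \frac{1}{\left(16 + \left(-136 + 16\right)^{2}\right) + 99169} = \frac{1}{\left(16 + \left(-120\right)^{2}\right) + 99169} = \frac{1}{\left(16 + 14400\right) + 99169} = \frac{1}{14416 + 99169} = \frac{1}{113585}$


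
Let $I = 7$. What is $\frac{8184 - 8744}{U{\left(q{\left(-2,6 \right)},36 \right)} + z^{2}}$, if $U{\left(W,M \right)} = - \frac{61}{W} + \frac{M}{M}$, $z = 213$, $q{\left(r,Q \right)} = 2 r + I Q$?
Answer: $- \frac{21280}{1723999} \approx -0.012343$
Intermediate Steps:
$q{\left(r,Q \right)} = 2 r + 7 Q$
$U{\left(W,M \right)} = 1 - \frac{61}{W}$ ($U{\left(W,M \right)} = - \frac{61}{W} + 1 = 1 - \frac{61}{W}$)
$\frac{8184 - 8744}{U{\left(q{\left(-2,6 \right)},36 \right)} + z^{2}} = \frac{8184 - 8744}{\frac{-61 + \left(2 \left(-2\right) + 7 \cdot 6\right)}{2 \left(-2\right) + 7 \cdot 6} + 213^{2}} = - \frac{560}{\frac{-61 + \left(-4 + 42\right)}{-4 + 42} + 45369} = - \frac{560}{\frac{-61 + 38}{38} + 45369} = - \frac{560}{\frac{1}{38} \left(-23\right) + 45369} = - \frac{560}{- \frac{23}{38} + 45369} = - \frac{560}{\frac{1723999}{38}} = \left(-560\right) \frac{38}{1723999} = - \frac{21280}{1723999}$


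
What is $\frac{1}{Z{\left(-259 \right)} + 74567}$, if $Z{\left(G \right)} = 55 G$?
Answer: $\frac{1}{60322} \approx 1.6578 \cdot 10^{-5}$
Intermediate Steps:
$\frac{1}{Z{\left(-259 \right)} + 74567} = \frac{1}{55 \left(-259\right) + 74567} = \frac{1}{-14245 + 74567} = \frac{1}{60322}$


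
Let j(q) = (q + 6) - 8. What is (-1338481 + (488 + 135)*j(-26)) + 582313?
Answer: -773612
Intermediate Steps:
j(q) = -2 + q (j(q) = (6 + q) - 8 = -2 + q)
(-1338481 + (488 + 135)*j(-26)) + 582313 = (-1338481 + (488 + 135)*(-2 - 26)) + 582313 = (-1338481 + 623*(-28)) + 582313 = (-1338481 - 17444) + 582313 = -1355925 + 582313 = -773612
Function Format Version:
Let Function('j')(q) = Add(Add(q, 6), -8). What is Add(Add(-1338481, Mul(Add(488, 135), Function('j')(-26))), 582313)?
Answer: -773612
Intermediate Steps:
Function('j')(q) = Add(-2, q) (Function('j')(q) = Add(Add(6, q), -8) = Add(-2, q))
Add(Add(-1338481, Mul(Add(488, 135), Function('j')(-26))), 582313) = Add(Add(-1338481, Mul(Add(488, 135), Add(-2, -26))), 582313) = Add(Add(-1338481, Mul(623, -28)), 582313) = Add(Add(-1338481, -17444), 582313) = Add(-1355925, 582313) = -773612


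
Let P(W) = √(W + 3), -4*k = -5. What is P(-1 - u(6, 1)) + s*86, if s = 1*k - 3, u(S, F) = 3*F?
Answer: -301/2 + I ≈ -150.5 + 1.0*I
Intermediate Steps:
k = 5/4 (k = -¼*(-5) = 5/4 ≈ 1.2500)
P(W) = √(3 + W)
s = -7/4 (s = 1*(5/4) - 3 = 5/4 - 3 = -7/4 ≈ -1.7500)
P(-1 - u(6, 1)) + s*86 = √(3 + (-1 - 3)) - 7/4*86 = √(3 + (-1 - 1*3)) - 301/2 = √(3 + (-1 - 3)) - 301/2 = √(3 - 4) - 301/2 = √(-1) - 301/2 = I - 301/2 = -301/2 + I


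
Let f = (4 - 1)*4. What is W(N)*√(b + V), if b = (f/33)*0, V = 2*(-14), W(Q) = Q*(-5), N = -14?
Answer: 140*I*√7 ≈ 370.41*I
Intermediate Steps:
f = 12 (f = 3*4 = 12)
W(Q) = -5*Q
V = -28
b = 0 (b = (12/33)*0 = (12*(1/33))*0 = (4/11)*0 = 0)
W(N)*√(b + V) = (-5*(-14))*√(0 - 28) = 70*√(-28) = 70*(2*I*√7) = 140*I*√7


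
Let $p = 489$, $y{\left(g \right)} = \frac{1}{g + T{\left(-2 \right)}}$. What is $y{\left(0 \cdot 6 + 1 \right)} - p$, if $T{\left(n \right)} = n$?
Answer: $-490$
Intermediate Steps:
$y{\left(g \right)} = \frac{1}{-2 + g}$ ($y{\left(g \right)} = \frac{1}{g - 2} = \frac{1}{-2 + g}$)
$y{\left(0 \cdot 6 + 1 \right)} - p = \frac{1}{-2 + \left(0 \cdot 6 + 1\right)} - 489 = \frac{1}{-2 + \left(0 + 1\right)} - 489 = \frac{1}{-2 + 1} - 489 = \frac{1}{-1} - 489 = -1 - 489 = -490$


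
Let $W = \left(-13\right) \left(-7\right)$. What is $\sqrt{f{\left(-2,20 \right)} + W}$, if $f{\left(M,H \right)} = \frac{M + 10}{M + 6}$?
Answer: $\sqrt{93} \approx 9.6436$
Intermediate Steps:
$f{\left(M,H \right)} = \frac{10 + M}{6 + M}$
$W = 91$
$\sqrt{f{\left(-2,20 \right)} + W} = \sqrt{\frac{10 - 2}{6 - 2} + 91} = \sqrt{\frac{1}{4} \cdot 8 + 91} = \sqrt{2 + 91} = \sqrt{93}$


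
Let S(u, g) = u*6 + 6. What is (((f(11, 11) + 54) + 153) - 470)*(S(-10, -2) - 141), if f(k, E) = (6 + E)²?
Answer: -5070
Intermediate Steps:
S(u, g) = 6 + 6*u (S(u, g) = 6*u + 6 = 6 + 6*u)
(((f(11, 11) + 54) + 153) - 470)*(S(-10, -2) - 141) = ((((6 + 11)² + 54) + 153) - 470)*((6 + 6*(-10)) - 141) = (((17² + 54) + 153) - 470)*((6 - 60) - 141) = (((289 + 54) + 153) - 470)*(-54 - 141) = ((343 + 153) - 470)*(-195) = (496 - 470)*(-195) = 26*(-195) = -5070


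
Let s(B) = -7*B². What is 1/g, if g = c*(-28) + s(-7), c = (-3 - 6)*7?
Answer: 1/1421 ≈ 0.00070373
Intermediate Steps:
c = -63 (c = -9*7 = -63)
g = 1421 (g = -63*(-28) - 7*(-7)² = 1764 - 7*49 = 1764 - 343 = 1421)
1/g = 1/1421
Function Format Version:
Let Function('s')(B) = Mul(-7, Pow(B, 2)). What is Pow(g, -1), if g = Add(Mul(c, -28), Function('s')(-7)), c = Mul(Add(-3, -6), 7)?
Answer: Rational(1, 1421) ≈ 0.00070373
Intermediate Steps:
c = -63 (c = Mul(-9, 7) = -63)
g = 1421 (g = Add(Mul(-63, -28), Mul(-7, Pow(-7, 2))) = Add(1764, Mul(-7, 49)) = Add(1764, -343) = 1421)
Pow(g, -1) = Pow(1421, -1) = Rational(1, 1421)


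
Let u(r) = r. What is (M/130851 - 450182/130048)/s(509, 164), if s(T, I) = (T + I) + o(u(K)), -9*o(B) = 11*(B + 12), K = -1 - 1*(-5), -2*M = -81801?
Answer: -26793868329/5559802927616 ≈ -0.0048192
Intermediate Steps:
M = 81801/2 (M = -½*(-81801) = 81801/2 ≈ 40901.)
K = 4 (K = -1 + 5 = 4)
o(B) = -44/3 - 11*B/9 (o(B) = -11*(B + 12)/9 = -11*(12 + B)/9 = -(132 + 11*B)/9 = -44/3 - 11*B/9)
s(T, I) = -176/9 + I + T (s(T, I) = (T + I) + (-44/3 - 11/9*4) = (I + T) + (-44/3 - 44/9) = (I + T) - 176/9 = -176/9 + I + T)
(M/130851 - 450182/130048)/s(509, 164) = ((81801/2)/130851 - 450182/130048)/(-176/9 + 164 + 509) = ((81801/2)*(1/130851) - 450182*1/130048)/(5881/9) = (9089/29078 - 225091/65024)*(9/5881) = -2977096481/945383936*9/5881 = -26793868329/5559802927616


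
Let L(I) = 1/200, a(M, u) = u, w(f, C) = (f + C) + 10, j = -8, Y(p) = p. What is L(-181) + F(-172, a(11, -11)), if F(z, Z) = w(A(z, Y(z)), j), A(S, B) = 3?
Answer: 1001/200 ≈ 5.0050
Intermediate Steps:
w(f, C) = 10 + C + f (w(f, C) = (C + f) + 10 = 10 + C + f)
F(z, Z) = 5 (F(z, Z) = 10 - 8 + 3 = 5)
L(I) = 1/200
L(-181) + F(-172, a(11, -11)) = 1/200 + 5 = 1001/200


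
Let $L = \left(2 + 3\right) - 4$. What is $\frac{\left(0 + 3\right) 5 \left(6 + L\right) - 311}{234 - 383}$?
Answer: $\frac{206}{149} \approx 1.3825$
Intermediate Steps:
$L = 1$ ($L = 5 - 4 = 1$)
$\frac{\left(0 + 3\right) 5 \left(6 + L\right) - 311}{234 - 383} = \frac{\left(0 + 3\right) 5 \left(6 + 1\right) - 311}{234 - 383} = \frac{3 \cdot 5 \cdot 7 - 311}{-149} = \left(15 \cdot 7 - 311\right) \left(- \frac{1}{149}\right) = \left(105 - 311\right) \left(- \frac{1}{149}\right) = \left(-206\right) \left(- \frac{1}{149}\right) = \frac{206}{149}$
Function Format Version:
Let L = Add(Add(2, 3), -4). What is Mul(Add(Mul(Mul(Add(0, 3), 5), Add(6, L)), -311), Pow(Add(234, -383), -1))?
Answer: Rational(206, 149) ≈ 1.3825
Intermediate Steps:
L = 1 (L = Add(5, -4) = 1)
Mul(Add(Mul(Mul(Add(0, 3), 5), Add(6, L)), -311), Pow(Add(234, -383), -1)) = Mul(Add(Mul(Mul(Add(0, 3), 5), Add(6, 1)), -311), Pow(Add(234, -383), -1)) = Mul(Add(Mul(Mul(3, 5), 7), -311), Pow(-149, -1)) = Mul(Add(Mul(15, 7), -311), Rational(-1, 149)) = Mul(Add(105, -311), Rational(-1, 149)) = Mul(-206, Rational(-1, 149)) = Rational(206, 149)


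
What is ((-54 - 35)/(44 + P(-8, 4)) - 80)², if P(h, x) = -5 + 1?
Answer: 10817521/1600 ≈ 6761.0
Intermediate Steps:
P(h, x) = -4
((-54 - 35)/(44 + P(-8, 4)) - 80)² = ((-54 - 35)/(44 - 4) - 80)² = (-89/40 - 80)² = (-3289/40)² = 10817521/1600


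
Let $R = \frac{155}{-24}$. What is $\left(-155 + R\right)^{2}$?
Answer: $\frac{15015625}{576} \approx 26069.0$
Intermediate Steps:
$R = - \frac{155}{24}$ ($R = 155 \left(- \frac{1}{24}\right) = - \frac{155}{24} \approx -6.4583$)
$\left(-155 + R\right)^{2} = \left(-155 - \frac{155}{24}\right)^{2} = \left(- \frac{3875}{24}\right)^{2} = \frac{15015625}{576}$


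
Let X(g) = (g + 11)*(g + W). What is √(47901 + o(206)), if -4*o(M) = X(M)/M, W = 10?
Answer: 2*√126894558/103 ≈ 218.73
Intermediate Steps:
X(g) = (10 + g)*(11 + g) (X(g) = (g + 11)*(g + 10) = (11 + g)*(10 + g) = (10 + g)*(11 + g))
o(M) = -(110 + M² + 21*M)/(4*M)
√(47901 + o(206)) = √(47901 + (¼)*(-110 - 1*206² - 21*206)/206) = √(47901 + (¼)*(1/206)*(-110 - 1*42436 - 4326)) = √(47901 + (¼)*(1/206)*(-110 - 42436 - 4326)) = √(47901 + (¼)*(1/206)*(-46872)) = √(47901 - 5859/103) = √(4927944/103) = 2*√126894558/103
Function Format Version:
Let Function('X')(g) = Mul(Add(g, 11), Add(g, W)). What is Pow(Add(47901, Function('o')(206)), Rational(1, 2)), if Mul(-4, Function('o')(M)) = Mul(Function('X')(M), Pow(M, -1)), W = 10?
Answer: Mul(Rational(2, 103), Pow(126894558, Rational(1, 2))) ≈ 218.73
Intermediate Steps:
Function('X')(g) = Mul(Add(10, g), Add(11, g)) (Function('X')(g) = Mul(Add(g, 11), Add(g, 10)) = Mul(Add(11, g), Add(10, g)) = Mul(Add(10, g), Add(11, g)))
Function('o')(M) = Mul(Rational(-1, 4), Pow(M, -1), Add(110, Pow(M, 2), Mul(21, M))) (Function('o')(M) = Mul(Rational(-1, 4), Mul(Add(110, Pow(M, 2), Mul(21, M)), Pow(M, -1))) = Mul(Rational(-1, 4), Mul(Pow(M, -1), Add(110, Pow(M, 2), Mul(21, M)))) = Mul(Rational(-1, 4), Pow(M, -1), Add(110, Pow(M, 2), Mul(21, M))))
Pow(Add(47901, Function('o')(206)), Rational(1, 2)) = Pow(Add(47901, Mul(Rational(1, 4), Pow(206, -1), Add(-110, Mul(-1, Pow(206, 2)), Mul(-21, 206)))), Rational(1, 2)) = Pow(Add(47901, Mul(Rational(1, 4), Rational(1, 206), Add(-110, Mul(-1, 42436), -4326))), Rational(1, 2)) = Pow(Add(47901, Mul(Rational(1, 4), Rational(1, 206), Add(-110, -42436, -4326))), Rational(1, 2)) = Pow(Add(47901, Mul(Rational(1, 4), Rational(1, 206), -46872)), Rational(1, 2)) = Pow(Add(47901, Rational(-5859, 103)), Rational(1, 2)) = Pow(Rational(4927944, 103), Rational(1, 2)) = Mul(Rational(2, 103), Pow(126894558, Rational(1, 2)))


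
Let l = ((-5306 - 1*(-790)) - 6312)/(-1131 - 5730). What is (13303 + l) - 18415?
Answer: -35062604/6861 ≈ -5110.4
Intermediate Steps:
l = 10828/6861 (l = ((-5306 + 790) - 6312)/(-6861) = (-4516 - 6312)*(-1/6861) = -10828*(-1/6861) = 10828/6861 ≈ 1.5782)
(13303 + l) - 18415 = (13303 + 10828/6861) - 18415 = 91282711/6861 - 18415 = -35062604/6861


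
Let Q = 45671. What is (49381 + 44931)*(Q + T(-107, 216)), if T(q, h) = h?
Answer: 4327694744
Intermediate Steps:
(49381 + 44931)*(Q + T(-107, 216)) = (49381 + 44931)*(45671 + 216) = 94312*45887 = 4327694744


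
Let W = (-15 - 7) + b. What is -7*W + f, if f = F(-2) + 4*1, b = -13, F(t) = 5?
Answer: 254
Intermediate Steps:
W = -35 (W = (-15 - 7) - 13 = -22 - 13 = -35)
f = 9 (f = 5 + 4*1 = 5 + 4 = 9)
-7*W + f = -7*(-35) + 9 = 245 + 9 = 254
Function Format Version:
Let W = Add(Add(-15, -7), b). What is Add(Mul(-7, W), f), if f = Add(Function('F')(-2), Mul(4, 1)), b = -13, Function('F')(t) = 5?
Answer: 254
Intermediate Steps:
W = -35 (W = Add(Add(-15, -7), -13) = Add(-22, -13) = -35)
f = 9 (f = Add(5, Mul(4, 1)) = Add(5, 4) = 9)
Add(Mul(-7, W), f) = Add(Mul(-7, -35), 9) = Add(245, 9) = 254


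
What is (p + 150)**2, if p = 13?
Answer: 26569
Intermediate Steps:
(p + 150)**2 = (13 + 150)**2 = 163**2 = 26569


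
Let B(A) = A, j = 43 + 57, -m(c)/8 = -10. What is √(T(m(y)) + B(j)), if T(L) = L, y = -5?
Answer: 6*√5 ≈ 13.416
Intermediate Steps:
m(c) = 80 (m(c) = -8*(-10) = 80)
j = 100
√(T(m(y)) + B(j)) = √(80 + 100) = √180 = 6*√5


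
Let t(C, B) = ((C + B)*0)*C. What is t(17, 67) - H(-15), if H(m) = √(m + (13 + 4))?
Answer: -√2 ≈ -1.4142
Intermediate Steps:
t(C, B) = 0 (t(C, B) = ((B + C)*0)*C = 0*C = 0)
H(m) = √(17 + m) (H(m) = √(m + 17) = √(17 + m))
t(17, 67) - H(-15) = 0 - √(17 - 15) = 0 - √2 = -√2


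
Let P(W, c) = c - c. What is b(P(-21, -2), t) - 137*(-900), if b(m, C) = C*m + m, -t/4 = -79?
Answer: 123300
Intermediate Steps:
t = 316 (t = -4*(-79) = 316)
P(W, c) = 0
b(m, C) = m + C*m
b(P(-21, -2), t) - 137*(-900) = 0*(1 + 316) - 137*(-900) = 0*317 - 1*(-123300) = 0 + 123300 = 123300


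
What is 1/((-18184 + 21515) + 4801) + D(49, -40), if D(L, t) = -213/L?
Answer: -1732067/398468 ≈ -4.3468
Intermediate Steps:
1/((-18184 + 21515) + 4801) + D(49, -40) = 1/((-18184 + 21515) + 4801) - 213/49 = 1/(3331 + 4801) - 213*1/49 = 1/8132 - 213/49 = -1732067/398468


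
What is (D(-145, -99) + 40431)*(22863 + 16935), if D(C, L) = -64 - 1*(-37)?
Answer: 1607998392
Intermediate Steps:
D(C, L) = -27 (D(C, L) = -64 + 37 = -27)
(D(-145, -99) + 40431)*(22863 + 16935) = (-27 + 40431)*(22863 + 16935) = 40404*39798 = 1607998392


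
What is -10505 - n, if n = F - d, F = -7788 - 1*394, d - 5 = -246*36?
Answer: -11174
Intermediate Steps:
d = -8851 (d = 5 - 246*36 = 5 - 8856 = -8851)
F = -8182 (F = -7788 - 394 = -8182)
n = 669 (n = -8182 - 1*(-8851) = -8182 + 8851 = 669)
-10505 - n = -10505 - 1*669 = -10505 - 669 = -11174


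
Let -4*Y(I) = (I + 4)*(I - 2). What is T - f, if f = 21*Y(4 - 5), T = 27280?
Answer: 108931/4 ≈ 27233.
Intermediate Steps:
Y(I) = -(-2 + I)*(4 + I)/4 (Y(I) = -(I + 4)*(I - 2)/4 = -(4 + I)*(-2 + I)/4 = -(-2 + I)*(4 + I)/4)
f = 189/4 (f = 21*(2 - (4 - 5)/2 - (4 - 5)**2/4) = 21*(2 - 1/2*(-1) - 1/4*(-1)**2) = 21*(2 + 1/2 - 1/4*1) = 21*(2 + 1/2 - 1/4) = 21*(9/4) = 189/4 ≈ 47.250)
T - f = 27280 - 1*189/4 = 27280 - 189/4 = 108931/4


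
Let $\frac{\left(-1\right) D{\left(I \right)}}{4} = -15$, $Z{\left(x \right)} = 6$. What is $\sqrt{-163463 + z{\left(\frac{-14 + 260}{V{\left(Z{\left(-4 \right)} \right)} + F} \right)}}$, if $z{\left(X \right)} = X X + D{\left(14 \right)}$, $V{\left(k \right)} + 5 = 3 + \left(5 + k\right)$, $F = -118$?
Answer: $\frac{i \sqrt{1941330527}}{109} \approx 404.23 i$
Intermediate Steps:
$D{\left(I \right)} = 60$ ($D{\left(I \right)} = \left(-4\right) \left(-15\right) = 60$)
$V{\left(k \right)} = 3 + k$ ($V{\left(k \right)} = -5 + \left(3 + \left(5 + k\right)\right) = -5 + \left(8 + k\right) = 3 + k$)
$z{\left(X \right)} = 60 + X^{2}$ ($z{\left(X \right)} = X X + 60 = X^{2} + 60 = 60 + X^{2}$)
$\sqrt{-163463 + z{\left(\frac{-14 + 260}{V{\left(Z{\left(-4 \right)} \right)} + F} \right)}} = \sqrt{-163463 + \left(60 + \left(\frac{-14 + 260}{\left(3 + 6\right) - 118}\right)^{2}\right)} = \sqrt{-163463 + \left(60 + \left(\frac{246}{9 - 118}\right)^{2}\right)} = \sqrt{-163463 + \left(60 + \left(\frac{246}{-109}\right)^{2}\right)} = \sqrt{-163463 + \left(60 + \left(246 \left(- \frac{1}{109}\right)\right)^{2}\right)} = \sqrt{-163463 + \left(60 + \left(- \frac{246}{109}\right)^{2}\right)} = \sqrt{-163463 + \left(60 + \frac{60516}{11881}\right)} = \sqrt{-163463 + \frac{773376}{11881}} = \sqrt{- \frac{1941330527}{11881}} = \frac{i \sqrt{1941330527}}{109}$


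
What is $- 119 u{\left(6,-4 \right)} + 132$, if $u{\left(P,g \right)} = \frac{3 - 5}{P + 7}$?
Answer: $\frac{1954}{13} \approx 150.31$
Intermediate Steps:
$u{\left(P,g \right)} = - \frac{2}{7 + P}$
$- 119 u{\left(6,-4 \right)} + 132 = - 119 \left(- \frac{2}{7 + 6}\right) + 132 = - 119 \left(- \frac{2}{13}\right) + 132 = - 119 \left(\left(-2\right) \frac{1}{13}\right) + 132 = \left(-119\right) \left(- \frac{2}{13}\right) + 132 = \frac{238}{13} + 132 = \frac{1954}{13}$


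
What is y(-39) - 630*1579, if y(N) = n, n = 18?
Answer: -994752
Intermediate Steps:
y(N) = 18
y(-39) - 630*1579 = 18 - 630*1579 = 18 - 994770 = -994752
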